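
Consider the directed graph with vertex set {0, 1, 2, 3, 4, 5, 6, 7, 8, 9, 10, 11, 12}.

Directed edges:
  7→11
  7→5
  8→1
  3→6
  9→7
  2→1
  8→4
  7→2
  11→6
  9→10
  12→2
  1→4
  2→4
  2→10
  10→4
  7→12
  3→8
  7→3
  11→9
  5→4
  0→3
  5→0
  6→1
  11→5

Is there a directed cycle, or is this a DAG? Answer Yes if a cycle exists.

DFS with white/gray/black marking, starting from 12:
12 gray
  2 gray
    10 gray
      4 gray
      4 black
    10 black
    2→4: 4 black — skip
    1 gray
      1→4: 4 black — skip
    1 black
  2 black
12 black
0 gray
  3 gray
    8 gray
      8→4: 4 black — skip
      8→1: 1 black — skip
    8 black
    6 gray
      6→1: 1 black — skip
    6 black
  3 black
0 black
5 gray
  5→0: 0 black — skip
  5→4: 4 black — skip
5 black
7 gray
  7→5: 5 black — skip
  7→12: 12 black — skip
  7→3: 3 black — skip
  11 gray
    11→5: 5 black — skip
    9 gray
      9→10: 10 black — skip
      9→7: 7 is gray → back edge
Back edge found, so a cycle exists: 7 → 11 → 9 → 7.

Yes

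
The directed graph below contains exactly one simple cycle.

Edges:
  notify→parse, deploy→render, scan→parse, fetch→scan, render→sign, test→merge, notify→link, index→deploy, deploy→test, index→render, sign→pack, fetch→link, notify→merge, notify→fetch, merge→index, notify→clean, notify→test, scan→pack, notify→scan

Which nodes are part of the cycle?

test, index, merge, deploy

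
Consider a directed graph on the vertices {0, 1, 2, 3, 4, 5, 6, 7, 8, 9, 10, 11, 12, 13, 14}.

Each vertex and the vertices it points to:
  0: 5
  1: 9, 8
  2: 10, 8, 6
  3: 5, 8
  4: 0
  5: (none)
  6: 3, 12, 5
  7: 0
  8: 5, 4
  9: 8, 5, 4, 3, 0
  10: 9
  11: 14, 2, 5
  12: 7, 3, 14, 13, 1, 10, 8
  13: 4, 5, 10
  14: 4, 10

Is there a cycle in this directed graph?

DFS with white/gray/black marking, starting from 14:
14 gray
  4 gray
    0 gray
      5 gray
      5 black
    0 black
  4 black
  10 gray
    9 gray
      8 gray
        8→5: 5 black — skip
        8→4: 4 black — skip
      8 black
      9→5: 5 black — skip
      9→4: 4 black — skip
      3 gray
        3→5: 5 black — skip
        3→8: 8 black — skip
      3 black
      9→0: 0 black — skip
    9 black
  10 black
14 black
1 gray
  1→9: 9 black — skip
  1→8: 8 black — skip
1 black
2 gray
  2→10: 10 black — skip
  2→8: 8 black — skip
  6 gray
    6→3: 3 black — skip
    12 gray
      7 gray
        7→0: 0 black — skip
      7 black
      12→3: 3 black — skip
      12→14: 14 black — skip
      13 gray
        13→4: 4 black — skip
        13→5: 5 black — skip
        13→10: 10 black — skip
      13 black
      12→1: 1 black — skip
      12→10: 10 black — skip
      12→8: 8 black — skip
    12 black
    6→5: 5 black — skip
  6 black
2 black
11 gray
  11→14: 14 black — skip
  11→2: 2 black — skip
  11→5: 5 black — skip
11 black
Every edge goes to a white or black vertex — no back edge, so the graph is acyclic.

No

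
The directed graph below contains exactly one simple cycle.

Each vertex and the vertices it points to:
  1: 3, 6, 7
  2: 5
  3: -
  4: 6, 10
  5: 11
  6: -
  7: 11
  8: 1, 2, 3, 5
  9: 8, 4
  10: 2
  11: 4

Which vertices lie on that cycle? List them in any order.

2, 4, 5, 10, 11

DFS with gray/black marking from 4:
4 gray
  6 gray
  6 black
  10 gray
    2 gray
      5 gray
        11 gray
          11→4: 4 is gray → back edge
Back edge closes the cycle 4 → 10 → 2 → 5 → 11 → 4; its vertices are {2, 4, 5, 10, 11}.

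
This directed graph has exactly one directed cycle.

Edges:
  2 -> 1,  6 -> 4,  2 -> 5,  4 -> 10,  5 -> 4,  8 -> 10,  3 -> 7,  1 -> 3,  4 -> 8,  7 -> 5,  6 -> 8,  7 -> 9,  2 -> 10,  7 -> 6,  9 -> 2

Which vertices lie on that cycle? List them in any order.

DFS with gray/black marking from 3:
3 gray
  7 gray
    9 gray
      2 gray
        1 gray
          1→3: 3 is gray → back edge
Back edge closes the cycle 3 → 7 → 9 → 2 → 1 → 3; its vertices are {1, 2, 3, 7, 9}.

1, 2, 3, 7, 9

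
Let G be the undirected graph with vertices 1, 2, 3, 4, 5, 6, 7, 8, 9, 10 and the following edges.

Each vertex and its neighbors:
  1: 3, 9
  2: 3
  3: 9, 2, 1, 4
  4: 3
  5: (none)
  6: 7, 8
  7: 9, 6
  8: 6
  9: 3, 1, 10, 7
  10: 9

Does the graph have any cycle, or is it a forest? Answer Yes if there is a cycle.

Yes

DFS, tracking each vertex's parent; an edge to a visited non-parent vertex closes a cycle.
Start from 2:
visit 2 (parent –)
  visit 3 (parent 2)
    visit 9 (parent 3)
      9–3: parent, skip
      visit 1 (parent 9)
        1–3: 3 visited and ≠ parent → cycle
Cycle: 3 – 9 – 1 – 3.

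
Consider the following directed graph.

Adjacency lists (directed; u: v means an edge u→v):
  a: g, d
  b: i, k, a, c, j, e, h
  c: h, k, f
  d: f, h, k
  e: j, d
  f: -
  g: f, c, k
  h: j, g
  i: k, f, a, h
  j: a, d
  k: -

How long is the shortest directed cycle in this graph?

For each vertex v, BFS finds the shortest path from v back to v.
The shortest such closed walk is j → d → h → j, length 3.

3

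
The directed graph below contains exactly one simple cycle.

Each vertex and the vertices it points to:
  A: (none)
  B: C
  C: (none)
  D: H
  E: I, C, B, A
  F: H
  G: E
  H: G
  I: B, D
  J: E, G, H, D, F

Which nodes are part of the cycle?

DFS with gray/black marking from E:
E gray
  I gray
    B gray
      C gray
      C black
    B black
    D gray
      H gray
        G gray
          G→E: E is gray → back edge
Back edge closes the cycle E → I → D → H → G → E; its vertices are {D, E, G, H, I}.

D, E, G, H, I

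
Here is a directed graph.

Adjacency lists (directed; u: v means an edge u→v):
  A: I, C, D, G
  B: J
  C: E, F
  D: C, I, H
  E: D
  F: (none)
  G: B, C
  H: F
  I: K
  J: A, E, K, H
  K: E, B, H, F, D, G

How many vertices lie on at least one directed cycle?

9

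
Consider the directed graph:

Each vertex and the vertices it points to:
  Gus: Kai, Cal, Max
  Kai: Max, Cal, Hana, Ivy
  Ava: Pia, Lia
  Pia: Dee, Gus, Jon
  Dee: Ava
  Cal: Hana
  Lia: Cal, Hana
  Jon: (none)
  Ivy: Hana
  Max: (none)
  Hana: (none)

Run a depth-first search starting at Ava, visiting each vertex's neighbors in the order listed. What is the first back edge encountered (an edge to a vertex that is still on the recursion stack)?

Dee->Ava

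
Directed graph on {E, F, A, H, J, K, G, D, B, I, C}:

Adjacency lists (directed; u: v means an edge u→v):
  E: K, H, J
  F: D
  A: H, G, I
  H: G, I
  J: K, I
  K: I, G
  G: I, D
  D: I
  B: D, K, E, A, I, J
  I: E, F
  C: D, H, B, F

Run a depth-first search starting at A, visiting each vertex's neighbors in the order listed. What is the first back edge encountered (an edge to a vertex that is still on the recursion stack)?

K→I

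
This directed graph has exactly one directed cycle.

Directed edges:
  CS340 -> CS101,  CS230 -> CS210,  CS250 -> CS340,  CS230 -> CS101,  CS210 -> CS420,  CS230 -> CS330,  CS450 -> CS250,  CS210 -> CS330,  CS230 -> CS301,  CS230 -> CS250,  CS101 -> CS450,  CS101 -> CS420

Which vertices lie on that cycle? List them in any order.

DFS with gray/black marking from CS101:
CS101 gray
  CS420 gray
  CS420 black
  CS450 gray
    CS250 gray
      CS340 gray
        CS340→CS101: CS101 is gray → back edge
Back edge closes the cycle CS101 → CS450 → CS250 → CS340 → CS101; its vertices are {CS101, CS250, CS340, CS450}.

CS101, CS250, CS340, CS450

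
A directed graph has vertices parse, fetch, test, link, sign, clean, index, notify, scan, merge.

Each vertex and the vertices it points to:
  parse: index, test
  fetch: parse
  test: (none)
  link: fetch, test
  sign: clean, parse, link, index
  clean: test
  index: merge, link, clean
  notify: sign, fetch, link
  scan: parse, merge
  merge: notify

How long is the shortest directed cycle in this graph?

For each vertex v, BFS finds the shortest path from v back to v.
The shortest such closed walk is merge → notify → sign → index → merge, length 4.

4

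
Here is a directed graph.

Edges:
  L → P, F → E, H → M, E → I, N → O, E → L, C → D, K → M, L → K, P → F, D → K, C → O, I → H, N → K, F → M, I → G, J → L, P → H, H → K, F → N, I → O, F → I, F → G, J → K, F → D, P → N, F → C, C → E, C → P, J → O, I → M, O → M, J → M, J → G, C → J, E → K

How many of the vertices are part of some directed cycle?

6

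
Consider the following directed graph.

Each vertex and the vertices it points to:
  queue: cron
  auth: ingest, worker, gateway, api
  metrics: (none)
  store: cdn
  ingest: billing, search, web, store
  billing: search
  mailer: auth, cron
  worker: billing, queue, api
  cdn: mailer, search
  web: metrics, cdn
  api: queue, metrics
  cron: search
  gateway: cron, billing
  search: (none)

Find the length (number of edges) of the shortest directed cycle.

5

For each vertex v, BFS finds the shortest path from v back to v.
The shortest such closed walk is auth → ingest → store → cdn → mailer → auth, length 5.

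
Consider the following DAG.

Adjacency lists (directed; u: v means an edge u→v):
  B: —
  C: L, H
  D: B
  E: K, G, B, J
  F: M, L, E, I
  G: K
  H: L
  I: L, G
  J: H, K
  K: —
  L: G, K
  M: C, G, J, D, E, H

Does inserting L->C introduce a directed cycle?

Adding L→C creates a cycle iff C can already reach L.
Path from C: C → L.
So C → … → L → C is a cycle.

Yes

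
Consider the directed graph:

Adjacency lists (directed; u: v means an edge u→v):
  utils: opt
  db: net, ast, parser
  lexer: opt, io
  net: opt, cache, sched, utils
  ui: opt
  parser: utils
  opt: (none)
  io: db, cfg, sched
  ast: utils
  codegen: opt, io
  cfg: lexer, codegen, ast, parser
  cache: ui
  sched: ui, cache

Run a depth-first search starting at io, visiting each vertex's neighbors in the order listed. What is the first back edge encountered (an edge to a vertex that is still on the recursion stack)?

lexer->io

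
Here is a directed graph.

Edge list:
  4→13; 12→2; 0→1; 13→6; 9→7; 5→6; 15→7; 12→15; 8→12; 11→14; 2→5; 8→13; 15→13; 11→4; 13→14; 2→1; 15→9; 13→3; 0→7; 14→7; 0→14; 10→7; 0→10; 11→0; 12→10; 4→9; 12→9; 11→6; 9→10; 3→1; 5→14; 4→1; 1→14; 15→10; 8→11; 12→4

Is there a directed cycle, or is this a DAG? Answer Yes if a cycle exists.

DFS with white/gray/black marking, starting from 6:
6 gray
6 black
0 gray
  1 gray
    14 gray
      7 gray
      7 black
    14 black
  1 black
  10 gray
    10→7: 7 black — skip
  10 black
  0→7: 7 black — skip
  0→14: 14 black — skip
0 black
2 gray
  5 gray
    5→14: 14 black — skip
    5→6: 6 black — skip
  5 black
  2→1: 1 black — skip
2 black
3 gray
  3→1: 1 black — skip
3 black
4 gray
  4→1: 1 black — skip
  9 gray
    9→10: 10 black — skip
    9→7: 7 black — skip
  9 black
  13 gray
    13→14: 14 black — skip
    13→3: 3 black — skip
    13→6: 6 black — skip
  13 black
4 black
8 gray
  8→13: 13 black — skip
  12 gray
    12→9: 9 black — skip
    12→10: 10 black — skip
    15 gray
      15→9: 9 black — skip
      15→13: 13 black — skip
      15→7: 7 black — skip
      15→10: 10 black — skip
    15 black
    12→2: 2 black — skip
    12→4: 4 black — skip
  12 black
  11 gray
    11→4: 4 black — skip
    11→14: 14 black — skip
    11→0: 0 black — skip
    11→6: 6 black — skip
  11 black
8 black
Every edge goes to a white or black vertex — no back edge, so the graph is acyclic.

No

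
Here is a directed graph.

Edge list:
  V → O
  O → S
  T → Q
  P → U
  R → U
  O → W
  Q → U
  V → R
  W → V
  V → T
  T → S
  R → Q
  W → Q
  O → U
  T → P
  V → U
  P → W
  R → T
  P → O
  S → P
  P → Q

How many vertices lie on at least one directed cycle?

A vertex is on a directed cycle iff it belongs to a strongly connected component of size ≥ 2 (or has a self-loop).
The vertices on cycles are {O, P, R, S, T, V, W} — 7 in total.

7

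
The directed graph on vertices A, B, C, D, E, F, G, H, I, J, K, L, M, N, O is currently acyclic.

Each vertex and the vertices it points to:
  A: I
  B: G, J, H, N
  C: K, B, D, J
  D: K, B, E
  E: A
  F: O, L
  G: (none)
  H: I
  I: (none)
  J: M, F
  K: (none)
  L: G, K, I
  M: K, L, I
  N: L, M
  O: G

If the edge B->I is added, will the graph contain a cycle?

Adding B→I creates a cycle iff I can already reach B.
Explore from I: no path reaches B. The graph stays acyclic.

No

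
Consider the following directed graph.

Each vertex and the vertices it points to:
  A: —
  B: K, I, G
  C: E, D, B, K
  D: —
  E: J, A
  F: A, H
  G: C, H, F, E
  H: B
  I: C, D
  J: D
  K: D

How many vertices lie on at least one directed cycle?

6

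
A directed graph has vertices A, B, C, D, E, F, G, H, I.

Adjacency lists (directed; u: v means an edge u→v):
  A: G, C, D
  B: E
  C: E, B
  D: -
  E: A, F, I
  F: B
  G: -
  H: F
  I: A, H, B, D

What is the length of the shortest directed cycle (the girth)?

3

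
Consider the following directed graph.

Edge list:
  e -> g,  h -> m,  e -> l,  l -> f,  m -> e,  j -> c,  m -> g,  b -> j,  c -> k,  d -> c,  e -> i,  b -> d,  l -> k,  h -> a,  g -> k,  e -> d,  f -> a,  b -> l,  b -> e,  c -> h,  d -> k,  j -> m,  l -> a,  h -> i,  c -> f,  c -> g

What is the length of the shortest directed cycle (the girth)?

5

For each vertex v, BFS finds the shortest path from v back to v.
The shortest such closed walk is e → d → c → h → m → e, length 5.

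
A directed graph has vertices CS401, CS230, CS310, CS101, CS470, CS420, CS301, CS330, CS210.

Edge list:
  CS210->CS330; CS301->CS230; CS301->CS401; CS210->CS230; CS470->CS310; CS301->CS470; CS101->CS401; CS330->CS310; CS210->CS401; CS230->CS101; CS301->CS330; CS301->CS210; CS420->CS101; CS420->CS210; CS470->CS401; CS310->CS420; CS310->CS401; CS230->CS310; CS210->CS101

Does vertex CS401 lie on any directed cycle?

No

CS401 lies on a cycle iff there is a path from CS401 back to itself.
Exploring from CS401, it never reaches itself; equivalently, its strongly connected component is a singleton.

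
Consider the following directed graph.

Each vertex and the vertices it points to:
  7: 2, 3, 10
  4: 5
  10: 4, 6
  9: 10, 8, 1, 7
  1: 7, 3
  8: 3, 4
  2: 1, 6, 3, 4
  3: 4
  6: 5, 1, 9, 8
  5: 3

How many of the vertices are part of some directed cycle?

9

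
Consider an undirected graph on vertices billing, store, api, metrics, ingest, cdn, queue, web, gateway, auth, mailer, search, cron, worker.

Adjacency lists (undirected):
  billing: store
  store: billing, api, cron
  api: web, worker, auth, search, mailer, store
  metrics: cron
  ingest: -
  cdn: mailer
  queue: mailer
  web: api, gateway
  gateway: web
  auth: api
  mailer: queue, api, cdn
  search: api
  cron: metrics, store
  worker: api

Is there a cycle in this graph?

No

DFS, tracking each vertex's parent; an edge to a visited non-parent vertex closes a cycle.
Start from gateway:
visit gateway (parent –)
  visit web (parent gateway)
    visit api (parent web)
      api–web: parent, skip
      visit worker (parent api)
        worker–api: parent, skip
      visit auth (parent api)
        auth–api: parent, skip
      visit search (parent api)
        search–api: parent, skip
      visit mailer (parent api)
        visit queue (parent mailer)
          queue–mailer: parent, skip
        mailer–api: parent, skip
        visit cdn (parent mailer)
          cdn–mailer: parent, skip
      visit store (parent api)
        visit billing (parent store)
          billing–store: parent, skip
        store–api: parent, skip
        visit cron (parent store)
          visit metrics (parent cron)
            metrics–cron: parent, skip
          cron–store: parent, skip
    web–gateway: parent, skip
visit ingest (parent –)
No non-parent visited neighbor found — the graph is a forest.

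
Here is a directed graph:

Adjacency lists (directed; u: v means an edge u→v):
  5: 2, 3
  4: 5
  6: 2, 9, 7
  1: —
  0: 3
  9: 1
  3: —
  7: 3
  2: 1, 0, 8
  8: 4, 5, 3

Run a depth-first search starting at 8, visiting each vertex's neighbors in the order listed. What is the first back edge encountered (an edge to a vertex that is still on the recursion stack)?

DFS from 8 (visiting each vertex's neighbors in the order listed); mark gray on enter, black on exit:
8 gray
  4 gray
    5 gray
      2 gray
        1 gray
        1 black
        0 gray
          3 gray
          3 black
        0 black
        2→8: 8 is gray → back edge
First back edge: 2 → 8.

2->8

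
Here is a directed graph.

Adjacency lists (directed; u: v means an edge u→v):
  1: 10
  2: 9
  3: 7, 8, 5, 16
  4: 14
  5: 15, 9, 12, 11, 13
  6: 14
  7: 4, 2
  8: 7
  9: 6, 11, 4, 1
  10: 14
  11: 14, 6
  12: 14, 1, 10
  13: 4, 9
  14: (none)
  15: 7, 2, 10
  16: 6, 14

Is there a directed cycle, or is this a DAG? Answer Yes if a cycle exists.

DFS with white/gray/black marking, starting from 8:
8 gray
  7 gray
    4 gray
      14 gray
      14 black
    4 black
    2 gray
      9 gray
        6 gray
          6→14: 14 black — skip
        6 black
        11 gray
          11→14: 14 black — skip
          11→6: 6 black — skip
        11 black
        9→4: 4 black — skip
        1 gray
          10 gray
            10→14: 14 black — skip
          10 black
        1 black
      9 black
    2 black
  7 black
8 black
3 gray
  3→7: 7 black — skip
  3→8: 8 black — skip
  5 gray
    15 gray
      15→7: 7 black — skip
      15→2: 2 black — skip
      15→10: 10 black — skip
    15 black
    5→9: 9 black — skip
    12 gray
      12→14: 14 black — skip
      12→1: 1 black — skip
      12→10: 10 black — skip
    12 black
    5→11: 11 black — skip
    13 gray
      13→4: 4 black — skip
      13→9: 9 black — skip
    13 black
  5 black
  16 gray
    16→6: 6 black — skip
    16→14: 14 black — skip
  16 black
3 black
Every edge goes to a white or black vertex — no back edge, so the graph is acyclic.

No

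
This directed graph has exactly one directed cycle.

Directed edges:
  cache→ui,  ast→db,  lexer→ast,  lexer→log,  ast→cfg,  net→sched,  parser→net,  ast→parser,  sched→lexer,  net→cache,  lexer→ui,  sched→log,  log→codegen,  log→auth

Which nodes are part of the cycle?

DFS with gray/black marking from net:
net gray
  cache gray
    ui gray
    ui black
  cache black
  sched gray
    log gray
      auth gray
      auth black
      codegen gray
      codegen black
    log black
    lexer gray
      lexer→log: log black — skip
      ast gray
        db gray
        db black
        parser gray
          parser→net: net is gray → back edge
Back edge closes the cycle net → sched → lexer → ast → parser → net; its vertices are {ast, net, lexer, sched, parser}.

ast, net, lexer, sched, parser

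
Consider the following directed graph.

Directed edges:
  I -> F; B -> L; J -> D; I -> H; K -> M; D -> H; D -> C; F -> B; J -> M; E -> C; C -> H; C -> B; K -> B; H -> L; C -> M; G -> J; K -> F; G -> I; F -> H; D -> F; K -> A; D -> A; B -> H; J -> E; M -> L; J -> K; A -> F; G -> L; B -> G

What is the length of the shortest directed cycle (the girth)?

For each vertex v, BFS finds the shortest path from v back to v.
The shortest such closed walk is G → J → K → B → G, length 4.

4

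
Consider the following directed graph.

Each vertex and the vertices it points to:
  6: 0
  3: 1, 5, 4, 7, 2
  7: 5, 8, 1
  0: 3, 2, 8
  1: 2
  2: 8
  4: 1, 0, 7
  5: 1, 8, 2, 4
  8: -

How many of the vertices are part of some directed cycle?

A vertex is on a directed cycle iff it belongs to a strongly connected component of size ≥ 2 (or has a self-loop).
The vertices on cycles are {0, 3, 4, 5, 7} — 5 in total.

5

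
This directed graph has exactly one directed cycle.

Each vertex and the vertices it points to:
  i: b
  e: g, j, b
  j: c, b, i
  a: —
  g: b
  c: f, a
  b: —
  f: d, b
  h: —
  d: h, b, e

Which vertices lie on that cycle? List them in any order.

c, d, e, f, j

DFS with gray/black marking from c:
c gray
  f gray
    d gray
      h gray
      h black
      b gray
      b black
      e gray
        g gray
          g→b: b black — skip
        g black
        j gray
          j→c: c is gray → back edge
Back edge closes the cycle c → f → d → e → j → c; its vertices are {c, d, e, f, j}.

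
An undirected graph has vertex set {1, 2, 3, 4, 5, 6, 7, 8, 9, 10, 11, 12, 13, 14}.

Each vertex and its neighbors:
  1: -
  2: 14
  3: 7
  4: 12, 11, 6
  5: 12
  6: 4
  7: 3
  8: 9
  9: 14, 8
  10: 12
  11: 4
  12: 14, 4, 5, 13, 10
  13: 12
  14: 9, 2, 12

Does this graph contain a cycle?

DFS, tracking each vertex's parent; an edge to a visited non-parent vertex closes a cycle.
Start from 6:
visit 6 (parent –)
  visit 4 (parent 6)
    visit 12 (parent 4)
      visit 14 (parent 12)
        visit 9 (parent 14)
          9–14: parent, skip
          visit 8 (parent 9)
            8–9: parent, skip
        visit 2 (parent 14)
          2–14: parent, skip
        14–12: parent, skip
      12–4: parent, skip
      visit 5 (parent 12)
        5–12: parent, skip
      visit 13 (parent 12)
        13–12: parent, skip
      visit 10 (parent 12)
        10–12: parent, skip
    visit 11 (parent 4)
      11–4: parent, skip
    4–6: parent, skip
visit 1 (parent –)
visit 3 (parent –)
  visit 7 (parent 3)
    7–3: parent, skip
No non-parent visited neighbor found — the graph is a forest.

No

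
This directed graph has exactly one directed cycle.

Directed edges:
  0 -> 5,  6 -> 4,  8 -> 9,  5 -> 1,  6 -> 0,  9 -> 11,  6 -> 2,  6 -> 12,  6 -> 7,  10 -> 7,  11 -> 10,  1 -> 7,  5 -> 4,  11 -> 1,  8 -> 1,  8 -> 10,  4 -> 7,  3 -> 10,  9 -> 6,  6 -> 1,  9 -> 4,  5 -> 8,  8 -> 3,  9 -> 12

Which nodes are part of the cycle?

0, 5, 6, 8, 9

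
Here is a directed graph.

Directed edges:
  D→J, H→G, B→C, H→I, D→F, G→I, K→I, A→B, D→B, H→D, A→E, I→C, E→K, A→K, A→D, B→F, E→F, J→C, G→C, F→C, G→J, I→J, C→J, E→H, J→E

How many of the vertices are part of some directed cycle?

10

A vertex is on a directed cycle iff it belongs to a strongly connected component of size ≥ 2 (or has a self-loop).
The vertices on cycles are {B, C, D, E, F, G, H, I, J, K} — 10 in total.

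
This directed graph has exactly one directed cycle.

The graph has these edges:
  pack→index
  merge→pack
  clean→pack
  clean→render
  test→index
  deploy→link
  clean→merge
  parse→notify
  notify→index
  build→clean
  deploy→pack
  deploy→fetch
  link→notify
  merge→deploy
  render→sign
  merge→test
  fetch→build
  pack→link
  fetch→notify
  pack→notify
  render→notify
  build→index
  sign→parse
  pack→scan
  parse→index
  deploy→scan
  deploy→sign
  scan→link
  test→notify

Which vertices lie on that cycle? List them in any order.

build, clean, fetch, merge, deploy

DFS with gray/black marking from clean:
clean gray
  pack gray
    link gray
      notify gray
        index gray
        index black
      notify black
    link black
    pack→index: index black — skip
    scan gray
      scan→link: link black — skip
    scan black
    pack→notify: notify black — skip
  pack black
  merge gray
    merge→pack: pack black — skip
    deploy gray
      deploy→link: link black — skip
      deploy→pack: pack black — skip
      fetch gray
        build gray
          build→index: index black — skip
          build→clean: clean is gray → back edge
Back edge closes the cycle clean → merge → deploy → fetch → build → clean; its vertices are {build, clean, fetch, merge, deploy}.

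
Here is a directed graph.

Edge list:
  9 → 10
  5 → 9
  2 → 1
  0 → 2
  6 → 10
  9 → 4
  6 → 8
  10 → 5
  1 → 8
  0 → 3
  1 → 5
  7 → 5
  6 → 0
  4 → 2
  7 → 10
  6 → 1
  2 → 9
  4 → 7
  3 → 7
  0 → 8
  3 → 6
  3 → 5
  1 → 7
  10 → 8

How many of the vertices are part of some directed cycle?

10

A vertex is on a directed cycle iff it belongs to a strongly connected component of size ≥ 2 (or has a self-loop).
The vertices on cycles are {0, 1, 2, 3, 4, 5, 6, 7, 9, 10} — 10 in total.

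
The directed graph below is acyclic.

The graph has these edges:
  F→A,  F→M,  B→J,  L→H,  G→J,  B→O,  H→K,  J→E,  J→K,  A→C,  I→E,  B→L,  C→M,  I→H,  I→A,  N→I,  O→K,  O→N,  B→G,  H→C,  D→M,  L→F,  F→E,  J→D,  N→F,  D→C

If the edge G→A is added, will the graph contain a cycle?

No

Adding G→A creates a cycle iff A can already reach G.
Explore from A: no path reaches G. The graph stays acyclic.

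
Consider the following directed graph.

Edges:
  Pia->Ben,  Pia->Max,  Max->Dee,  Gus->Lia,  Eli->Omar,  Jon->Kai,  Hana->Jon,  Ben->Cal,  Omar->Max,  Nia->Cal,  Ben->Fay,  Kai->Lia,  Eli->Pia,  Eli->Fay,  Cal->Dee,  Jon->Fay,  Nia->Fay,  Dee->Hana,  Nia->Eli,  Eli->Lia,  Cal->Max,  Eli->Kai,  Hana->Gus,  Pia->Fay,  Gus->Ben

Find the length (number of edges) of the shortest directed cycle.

For each vertex v, BFS finds the shortest path from v back to v.
The shortest such closed walk is Cal → Dee → Hana → Gus → Ben → Cal, length 5.

5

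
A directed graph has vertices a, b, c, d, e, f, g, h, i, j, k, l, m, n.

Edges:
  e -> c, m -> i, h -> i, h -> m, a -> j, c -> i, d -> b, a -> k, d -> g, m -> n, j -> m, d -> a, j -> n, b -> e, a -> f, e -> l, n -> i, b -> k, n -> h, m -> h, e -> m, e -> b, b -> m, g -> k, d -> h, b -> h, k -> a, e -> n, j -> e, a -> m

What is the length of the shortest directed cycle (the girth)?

2

For each vertex v, BFS finds the shortest path from v back to v.
The shortest such closed walk is a → k → a, length 2.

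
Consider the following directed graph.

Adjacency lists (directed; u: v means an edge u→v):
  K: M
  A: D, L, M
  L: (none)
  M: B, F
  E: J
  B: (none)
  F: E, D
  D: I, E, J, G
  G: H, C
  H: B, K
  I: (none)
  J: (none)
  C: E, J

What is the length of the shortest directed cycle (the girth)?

6

For each vertex v, BFS finds the shortest path from v back to v.
The shortest such closed walk is M → F → D → G → H → K → M, length 6.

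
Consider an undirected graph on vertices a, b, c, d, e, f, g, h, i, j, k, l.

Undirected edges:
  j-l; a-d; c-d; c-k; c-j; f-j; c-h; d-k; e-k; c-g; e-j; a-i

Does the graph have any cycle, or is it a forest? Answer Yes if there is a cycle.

Yes

DFS, tracking each vertex's parent; an edge to a visited non-parent vertex closes a cycle.
Start from j:
visit j (parent –)
  visit c (parent j)
    visit k (parent c)
      visit d (parent k)
        visit a (parent d)
          visit i (parent a)
            i–a: parent, skip
          a–d: parent, skip
        d–c: c visited and ≠ parent → cycle
Cycle: c – k – d – c.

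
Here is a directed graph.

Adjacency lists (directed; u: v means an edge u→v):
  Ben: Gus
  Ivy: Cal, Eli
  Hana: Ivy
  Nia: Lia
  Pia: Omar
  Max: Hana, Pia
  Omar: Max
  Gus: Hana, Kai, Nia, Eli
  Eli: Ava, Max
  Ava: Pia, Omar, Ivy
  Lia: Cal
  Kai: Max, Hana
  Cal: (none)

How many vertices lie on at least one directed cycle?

A vertex is on a directed cycle iff it belongs to a strongly connected component of size ≥ 2 (or has a self-loop).
The vertices on cycles are {Ava, Eli, Ivy, Max, Pia, Hana, Omar} — 7 in total.

7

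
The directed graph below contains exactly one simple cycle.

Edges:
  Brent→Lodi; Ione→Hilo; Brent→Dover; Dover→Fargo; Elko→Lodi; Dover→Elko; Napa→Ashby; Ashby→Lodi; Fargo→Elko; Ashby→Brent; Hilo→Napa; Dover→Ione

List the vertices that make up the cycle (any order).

DFS with gray/black marking from Dover:
Dover gray
  Fargo gray
    Elko gray
      Lodi gray
      Lodi black
    Elko black
  Fargo black
  Dover→Elko: Elko black — skip
  Ione gray
    Hilo gray
      Napa gray
        Ashby gray
          Ashby→Lodi: Lodi black — skip
          Brent gray
            Brent→Dover: Dover is gray → back edge
Back edge closes the cycle Dover → Ione → Hilo → Napa → Ashby → Brent → Dover; its vertices are {Hilo, Ione, Napa, Ashby, Brent, Dover}.

Hilo, Ione, Napa, Ashby, Brent, Dover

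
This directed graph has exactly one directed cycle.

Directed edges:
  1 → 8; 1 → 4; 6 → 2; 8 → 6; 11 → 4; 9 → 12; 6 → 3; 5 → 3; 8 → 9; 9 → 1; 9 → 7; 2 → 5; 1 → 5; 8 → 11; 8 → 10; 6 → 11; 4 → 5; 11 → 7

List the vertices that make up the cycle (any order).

DFS with gray/black marking from 8:
8 gray
  6 gray
    3 gray
    3 black
    2 gray
      5 gray
        5→3: 3 black — skip
      5 black
    2 black
    11 gray
      7 gray
      7 black
      4 gray
        4→5: 5 black — skip
      4 black
    11 black
  6 black
  8→11: 11 black — skip
  10 gray
  10 black
  9 gray
    12 gray
    12 black
    1 gray
      1→8: 8 is gray → back edge
Back edge closes the cycle 8 → 9 → 1 → 8; its vertices are {1, 8, 9}.

1, 8, 9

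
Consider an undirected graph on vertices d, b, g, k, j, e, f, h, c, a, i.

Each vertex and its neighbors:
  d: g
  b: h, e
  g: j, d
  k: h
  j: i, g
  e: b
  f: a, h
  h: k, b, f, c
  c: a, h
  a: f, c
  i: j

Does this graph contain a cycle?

DFS, tracking each vertex's parent; an edge to a visited non-parent vertex closes a cycle.
Start from g:
visit g (parent –)
  visit j (parent g)
    visit i (parent j)
      i–j: parent, skip
    j–g: parent, skip
  visit d (parent g)
    d–g: parent, skip
visit b (parent –)
  visit h (parent b)
    visit k (parent h)
      k–h: parent, skip
    h–b: parent, skip
    visit f (parent h)
      visit a (parent f)
        a–f: parent, skip
        visit c (parent a)
          c–a: parent, skip
          c–h: h visited and ≠ parent → cycle
Cycle: h – f – a – c – h.

Yes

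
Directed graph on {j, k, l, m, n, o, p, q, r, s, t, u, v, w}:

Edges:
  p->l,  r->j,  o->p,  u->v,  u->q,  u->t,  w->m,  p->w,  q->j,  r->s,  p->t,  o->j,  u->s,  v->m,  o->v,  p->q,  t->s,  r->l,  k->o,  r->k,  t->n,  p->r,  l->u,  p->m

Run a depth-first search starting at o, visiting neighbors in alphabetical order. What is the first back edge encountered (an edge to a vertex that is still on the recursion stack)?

k→o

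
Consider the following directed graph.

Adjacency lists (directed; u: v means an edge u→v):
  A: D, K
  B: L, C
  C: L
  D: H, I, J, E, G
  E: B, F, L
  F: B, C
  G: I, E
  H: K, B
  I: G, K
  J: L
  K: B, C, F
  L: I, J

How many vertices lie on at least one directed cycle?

A vertex is on a directed cycle iff it belongs to a strongly connected component of size ≥ 2 (or has a self-loop).
The vertices on cycles are {B, C, E, F, G, I, J, K, L} — 9 in total.

9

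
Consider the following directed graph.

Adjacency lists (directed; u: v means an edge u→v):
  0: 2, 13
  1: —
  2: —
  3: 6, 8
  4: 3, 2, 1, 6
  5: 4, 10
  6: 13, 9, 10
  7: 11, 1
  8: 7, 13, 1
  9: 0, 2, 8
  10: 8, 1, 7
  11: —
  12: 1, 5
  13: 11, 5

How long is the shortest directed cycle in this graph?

4

For each vertex v, BFS finds the shortest path from v back to v.
The shortest such closed walk is 5 → 4 → 6 → 13 → 5, length 4.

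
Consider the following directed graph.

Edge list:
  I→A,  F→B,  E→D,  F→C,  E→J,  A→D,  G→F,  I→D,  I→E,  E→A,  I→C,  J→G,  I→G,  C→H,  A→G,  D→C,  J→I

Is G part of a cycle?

No

G lies on a cycle iff there is a path from G back to itself.
Exploring from G, it never reaches itself; equivalently, its strongly connected component is a singleton.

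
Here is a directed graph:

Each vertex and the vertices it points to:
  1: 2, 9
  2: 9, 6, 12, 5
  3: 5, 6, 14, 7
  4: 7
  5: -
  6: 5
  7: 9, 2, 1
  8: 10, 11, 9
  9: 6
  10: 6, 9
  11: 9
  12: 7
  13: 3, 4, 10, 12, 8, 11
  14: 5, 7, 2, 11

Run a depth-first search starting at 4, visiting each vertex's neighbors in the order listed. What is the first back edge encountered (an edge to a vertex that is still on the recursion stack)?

DFS from 4 (visiting each vertex's neighbors in the order listed); mark gray on enter, black on exit:
4 gray
  7 gray
    9 gray
      6 gray
        5 gray
        5 black
      6 black
    9 black
    2 gray
      2→9: 9 black — skip
      2→6: 6 black — skip
      12 gray
        12→7: 7 is gray → back edge
First back edge: 12 → 7.

12→7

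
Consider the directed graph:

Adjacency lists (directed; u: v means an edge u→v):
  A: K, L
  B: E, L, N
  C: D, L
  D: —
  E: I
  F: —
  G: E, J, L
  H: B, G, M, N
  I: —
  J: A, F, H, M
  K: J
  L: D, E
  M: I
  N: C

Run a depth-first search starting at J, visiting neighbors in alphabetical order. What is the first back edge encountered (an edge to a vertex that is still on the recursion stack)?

DFS from J (visiting neighbors in alphabetical order); mark gray on enter, black on exit:
J gray
  A gray
    K gray
      K→J: J is gray → back edge
First back edge: K → J.

K→J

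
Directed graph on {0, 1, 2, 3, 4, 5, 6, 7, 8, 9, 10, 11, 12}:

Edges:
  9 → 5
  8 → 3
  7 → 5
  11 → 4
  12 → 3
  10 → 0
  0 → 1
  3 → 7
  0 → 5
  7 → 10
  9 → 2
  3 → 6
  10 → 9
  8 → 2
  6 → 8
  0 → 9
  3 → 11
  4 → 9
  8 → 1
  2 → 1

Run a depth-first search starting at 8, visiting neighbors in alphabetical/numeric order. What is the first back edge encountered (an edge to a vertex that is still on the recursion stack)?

DFS from 8 (visiting neighbors in alphabetical/numeric order); mark gray on enter, black on exit:
8 gray
  1 gray
  1 black
  2 gray
    2→1: 1 black — skip
  2 black
  3 gray
    6 gray
      6→8: 8 is gray → back edge
First back edge: 6 → 8.

6->8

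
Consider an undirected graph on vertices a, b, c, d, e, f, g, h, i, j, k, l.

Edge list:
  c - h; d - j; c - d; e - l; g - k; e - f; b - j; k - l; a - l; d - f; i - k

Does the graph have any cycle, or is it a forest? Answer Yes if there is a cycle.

No

DFS, tracking each vertex's parent; an edge to a visited non-parent vertex closes a cycle.
Start from l:
visit l (parent –)
  visit e (parent l)
    visit f (parent e)
      visit d (parent f)
        visit c (parent d)
          c–d: parent, skip
          visit h (parent c)
            h–c: parent, skip
        visit j (parent d)
          visit b (parent j)
            b–j: parent, skip
          j–d: parent, skip
        d–f: parent, skip
      f–e: parent, skip
    e–l: parent, skip
  visit k (parent l)
    visit g (parent k)
      g–k: parent, skip
    k–l: parent, skip
    visit i (parent k)
      i–k: parent, skip
  visit a (parent l)
    a–l: parent, skip
No non-parent visited neighbor found — the graph is a forest.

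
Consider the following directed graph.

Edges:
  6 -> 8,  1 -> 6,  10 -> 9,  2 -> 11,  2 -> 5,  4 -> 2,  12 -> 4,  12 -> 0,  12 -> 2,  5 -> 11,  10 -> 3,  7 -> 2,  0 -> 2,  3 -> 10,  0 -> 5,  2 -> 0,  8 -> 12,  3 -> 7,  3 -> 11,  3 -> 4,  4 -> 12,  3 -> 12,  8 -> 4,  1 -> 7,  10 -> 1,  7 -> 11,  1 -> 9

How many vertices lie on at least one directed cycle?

6

A vertex is on a directed cycle iff it belongs to a strongly connected component of size ≥ 2 (or has a self-loop).
The vertices on cycles are {0, 2, 3, 4, 10, 12} — 6 in total.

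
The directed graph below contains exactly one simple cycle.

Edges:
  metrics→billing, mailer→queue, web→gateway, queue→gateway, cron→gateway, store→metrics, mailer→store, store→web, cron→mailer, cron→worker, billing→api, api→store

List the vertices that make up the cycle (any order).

api, store, billing, metrics

DFS with gray/black marking from store:
store gray
  metrics gray
    billing gray
      api gray
        api→store: store is gray → back edge
Back edge closes the cycle store → metrics → billing → api → store; its vertices are {api, store, billing, metrics}.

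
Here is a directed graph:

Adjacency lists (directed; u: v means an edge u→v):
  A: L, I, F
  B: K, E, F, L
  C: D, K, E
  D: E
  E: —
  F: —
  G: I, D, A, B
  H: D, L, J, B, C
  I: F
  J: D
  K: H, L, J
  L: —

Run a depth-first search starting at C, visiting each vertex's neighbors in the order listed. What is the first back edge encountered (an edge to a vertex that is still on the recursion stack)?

B→K

DFS from C (visiting each vertex's neighbors in the order listed); mark gray on enter, black on exit:
C gray
  D gray
    E gray
    E black
  D black
  K gray
    H gray
      H→D: D black — skip
      L gray
      L black
      J gray
        J→D: D black — skip
      J black
      B gray
        B→K: K is gray → back edge
First back edge: B → K.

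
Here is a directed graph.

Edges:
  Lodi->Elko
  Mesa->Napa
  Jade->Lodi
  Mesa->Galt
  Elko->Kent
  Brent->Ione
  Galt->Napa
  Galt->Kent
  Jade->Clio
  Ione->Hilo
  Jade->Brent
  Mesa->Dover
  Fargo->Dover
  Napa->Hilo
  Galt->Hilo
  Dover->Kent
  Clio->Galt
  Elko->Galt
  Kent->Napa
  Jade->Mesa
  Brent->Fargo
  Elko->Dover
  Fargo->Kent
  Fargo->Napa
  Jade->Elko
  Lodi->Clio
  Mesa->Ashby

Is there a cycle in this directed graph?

DFS with white/gray/black marking, starting from Elko:
Elko gray
  Galt gray
    Napa gray
      Hilo gray
      Hilo black
    Napa black
    Kent gray
      Kent→Napa: Napa black — skip
    Kent black
    Galt→Hilo: Hilo black — skip
  Galt black
  Dover gray
    Dover→Kent: Kent black — skip
  Dover black
  Elko→Kent: Kent black — skip
Elko black
Ashby gray
Ashby black
Mesa gray
  Mesa→Ashby: Ashby black — skip
  Mesa→Dover: Dover black — skip
  Mesa→Galt: Galt black — skip
  Mesa→Napa: Napa black — skip
Mesa black
Lodi gray
  Lodi→Elko: Elko black — skip
  Clio gray
    Clio→Galt: Galt black — skip
  Clio black
Lodi black
Jade gray
  Jade→Mesa: Mesa black — skip
  Jade→Clio: Clio black — skip
  Jade→Elko: Elko black — skip
  Jade→Lodi: Lodi black — skip
  Brent gray
    Fargo gray
      Fargo→Kent: Kent black — skip
      Fargo→Dover: Dover black — skip
      Fargo→Napa: Napa black — skip
    Fargo black
    Ione gray
      Ione→Hilo: Hilo black — skip
    Ione black
  Brent black
Jade black
Every edge goes to a white or black vertex — no back edge, so the graph is acyclic.

No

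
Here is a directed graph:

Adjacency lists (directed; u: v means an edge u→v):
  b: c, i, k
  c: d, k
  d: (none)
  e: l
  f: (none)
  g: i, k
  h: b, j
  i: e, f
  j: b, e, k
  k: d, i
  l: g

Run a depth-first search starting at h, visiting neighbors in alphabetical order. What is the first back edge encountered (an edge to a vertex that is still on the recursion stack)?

g→i

DFS from h (visiting neighbors in alphabetical order); mark gray on enter, black on exit:
h gray
  b gray
    c gray
      d gray
      d black
      k gray
        k→d: d black — skip
        i gray
          e gray
            l gray
              g gray
                g→i: i is gray → back edge
First back edge: g → i.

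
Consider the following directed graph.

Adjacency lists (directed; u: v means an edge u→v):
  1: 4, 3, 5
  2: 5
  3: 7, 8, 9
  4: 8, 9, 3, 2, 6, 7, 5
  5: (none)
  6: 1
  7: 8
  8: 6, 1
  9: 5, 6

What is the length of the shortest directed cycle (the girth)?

For each vertex v, BFS finds the shortest path from v back to v.
The shortest such closed walk is 8 → 1 → 4 → 8, length 3.

3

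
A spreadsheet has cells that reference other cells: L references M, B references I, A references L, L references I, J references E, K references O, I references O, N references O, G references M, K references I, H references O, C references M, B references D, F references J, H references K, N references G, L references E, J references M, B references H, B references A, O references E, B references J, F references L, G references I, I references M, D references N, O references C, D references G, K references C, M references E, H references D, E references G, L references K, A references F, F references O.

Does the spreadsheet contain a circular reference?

Yes

DFS with white/gray/black marking, starting from C:
C gray
  M gray
    E gray
      G gray
        I gray
          I→M: M is gray → back edge
Back edge found, so a cycle exists: M → E → G → I → M.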